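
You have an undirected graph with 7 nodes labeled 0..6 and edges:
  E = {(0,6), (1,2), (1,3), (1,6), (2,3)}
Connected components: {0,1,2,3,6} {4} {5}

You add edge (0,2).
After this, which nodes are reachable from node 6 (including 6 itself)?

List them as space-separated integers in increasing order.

Answer: 0 1 2 3 6

Derivation:
Before: nodes reachable from 6: {0,1,2,3,6}
Adding (0,2): both endpoints already in same component. Reachability from 6 unchanged.
After: nodes reachable from 6: {0,1,2,3,6}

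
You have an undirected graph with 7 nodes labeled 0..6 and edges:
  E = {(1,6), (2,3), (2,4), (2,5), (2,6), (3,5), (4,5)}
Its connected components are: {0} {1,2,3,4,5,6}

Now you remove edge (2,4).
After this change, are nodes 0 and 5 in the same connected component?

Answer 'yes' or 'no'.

Initial components: {0} {1,2,3,4,5,6}
Removing edge (2,4): not a bridge — component count unchanged at 2.
New components: {0} {1,2,3,4,5,6}
Are 0 and 5 in the same component? no

Answer: no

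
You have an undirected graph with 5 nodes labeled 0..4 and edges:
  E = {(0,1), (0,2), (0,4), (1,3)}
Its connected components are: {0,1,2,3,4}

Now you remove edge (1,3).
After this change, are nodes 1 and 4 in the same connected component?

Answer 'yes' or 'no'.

Initial components: {0,1,2,3,4}
Removing edge (1,3): it was a bridge — component count 1 -> 2.
New components: {0,1,2,4} {3}
Are 1 and 4 in the same component? yes

Answer: yes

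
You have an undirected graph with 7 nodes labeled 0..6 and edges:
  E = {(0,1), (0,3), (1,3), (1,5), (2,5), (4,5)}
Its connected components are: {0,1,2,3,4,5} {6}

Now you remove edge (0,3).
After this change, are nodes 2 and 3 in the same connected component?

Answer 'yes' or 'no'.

Initial components: {0,1,2,3,4,5} {6}
Removing edge (0,3): not a bridge — component count unchanged at 2.
New components: {0,1,2,3,4,5} {6}
Are 2 and 3 in the same component? yes

Answer: yes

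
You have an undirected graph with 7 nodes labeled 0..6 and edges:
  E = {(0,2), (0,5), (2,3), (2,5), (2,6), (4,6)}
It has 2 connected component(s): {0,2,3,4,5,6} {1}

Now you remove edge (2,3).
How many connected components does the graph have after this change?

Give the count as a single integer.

Answer: 3

Derivation:
Initial component count: 2
Remove (2,3): it was a bridge. Count increases: 2 -> 3.
  After removal, components: {0,2,4,5,6} {1} {3}
New component count: 3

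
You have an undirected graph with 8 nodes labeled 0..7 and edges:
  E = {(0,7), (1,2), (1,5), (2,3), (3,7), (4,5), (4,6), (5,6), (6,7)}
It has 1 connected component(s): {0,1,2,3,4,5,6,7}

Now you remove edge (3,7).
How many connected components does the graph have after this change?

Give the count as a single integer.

Initial component count: 1
Remove (3,7): not a bridge. Count unchanged: 1.
  After removal, components: {0,1,2,3,4,5,6,7}
New component count: 1

Answer: 1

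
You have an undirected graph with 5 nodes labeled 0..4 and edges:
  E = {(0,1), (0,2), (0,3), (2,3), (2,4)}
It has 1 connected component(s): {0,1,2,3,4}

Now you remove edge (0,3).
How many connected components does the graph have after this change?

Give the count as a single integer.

Initial component count: 1
Remove (0,3): not a bridge. Count unchanged: 1.
  After removal, components: {0,1,2,3,4}
New component count: 1

Answer: 1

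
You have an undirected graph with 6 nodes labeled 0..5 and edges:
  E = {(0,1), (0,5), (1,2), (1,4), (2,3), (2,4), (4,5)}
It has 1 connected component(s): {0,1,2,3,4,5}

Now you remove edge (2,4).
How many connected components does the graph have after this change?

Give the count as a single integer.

Initial component count: 1
Remove (2,4): not a bridge. Count unchanged: 1.
  After removal, components: {0,1,2,3,4,5}
New component count: 1

Answer: 1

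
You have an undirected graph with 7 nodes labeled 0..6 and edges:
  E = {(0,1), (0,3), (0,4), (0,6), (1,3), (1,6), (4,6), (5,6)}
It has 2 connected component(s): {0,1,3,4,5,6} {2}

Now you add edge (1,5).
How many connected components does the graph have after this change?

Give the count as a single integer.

Answer: 2

Derivation:
Initial component count: 2
Add (1,5): endpoints already in same component. Count unchanged: 2.
New component count: 2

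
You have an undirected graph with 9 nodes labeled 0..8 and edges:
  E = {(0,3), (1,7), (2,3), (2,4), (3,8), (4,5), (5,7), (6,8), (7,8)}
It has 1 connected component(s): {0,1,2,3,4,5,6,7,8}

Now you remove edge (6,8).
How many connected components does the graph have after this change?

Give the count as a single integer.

Initial component count: 1
Remove (6,8): it was a bridge. Count increases: 1 -> 2.
  After removal, components: {0,1,2,3,4,5,7,8} {6}
New component count: 2

Answer: 2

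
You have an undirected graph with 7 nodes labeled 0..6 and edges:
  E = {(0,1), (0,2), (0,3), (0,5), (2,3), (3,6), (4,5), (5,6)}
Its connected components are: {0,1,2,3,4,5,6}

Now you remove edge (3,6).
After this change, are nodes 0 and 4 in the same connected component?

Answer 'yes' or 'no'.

Answer: yes

Derivation:
Initial components: {0,1,2,3,4,5,6}
Removing edge (3,6): not a bridge — component count unchanged at 1.
New components: {0,1,2,3,4,5,6}
Are 0 and 4 in the same component? yes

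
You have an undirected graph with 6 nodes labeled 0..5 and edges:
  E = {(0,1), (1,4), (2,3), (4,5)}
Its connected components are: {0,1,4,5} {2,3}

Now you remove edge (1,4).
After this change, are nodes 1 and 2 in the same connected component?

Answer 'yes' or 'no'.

Initial components: {0,1,4,5} {2,3}
Removing edge (1,4): it was a bridge — component count 2 -> 3.
New components: {0,1} {2,3} {4,5}
Are 1 and 2 in the same component? no

Answer: no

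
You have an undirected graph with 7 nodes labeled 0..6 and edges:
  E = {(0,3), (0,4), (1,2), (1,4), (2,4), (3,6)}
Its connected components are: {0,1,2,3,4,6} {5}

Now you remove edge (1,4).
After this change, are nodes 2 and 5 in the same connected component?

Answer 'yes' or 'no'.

Initial components: {0,1,2,3,4,6} {5}
Removing edge (1,4): not a bridge — component count unchanged at 2.
New components: {0,1,2,3,4,6} {5}
Are 2 and 5 in the same component? no

Answer: no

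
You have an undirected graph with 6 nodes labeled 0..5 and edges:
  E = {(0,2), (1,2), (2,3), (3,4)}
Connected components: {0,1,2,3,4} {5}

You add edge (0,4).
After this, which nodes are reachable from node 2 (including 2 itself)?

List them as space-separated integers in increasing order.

Before: nodes reachable from 2: {0,1,2,3,4}
Adding (0,4): both endpoints already in same component. Reachability from 2 unchanged.
After: nodes reachable from 2: {0,1,2,3,4}

Answer: 0 1 2 3 4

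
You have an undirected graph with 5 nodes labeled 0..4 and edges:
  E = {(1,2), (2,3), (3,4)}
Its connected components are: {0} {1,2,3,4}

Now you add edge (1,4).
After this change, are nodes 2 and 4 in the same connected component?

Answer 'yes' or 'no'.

Initial components: {0} {1,2,3,4}
Adding edge (1,4): both already in same component {1,2,3,4}. No change.
New components: {0} {1,2,3,4}
Are 2 and 4 in the same component? yes

Answer: yes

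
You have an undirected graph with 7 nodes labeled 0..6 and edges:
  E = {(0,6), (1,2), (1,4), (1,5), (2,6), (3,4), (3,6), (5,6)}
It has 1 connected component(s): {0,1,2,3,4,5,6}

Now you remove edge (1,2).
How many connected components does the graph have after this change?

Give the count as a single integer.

Answer: 1

Derivation:
Initial component count: 1
Remove (1,2): not a bridge. Count unchanged: 1.
  After removal, components: {0,1,2,3,4,5,6}
New component count: 1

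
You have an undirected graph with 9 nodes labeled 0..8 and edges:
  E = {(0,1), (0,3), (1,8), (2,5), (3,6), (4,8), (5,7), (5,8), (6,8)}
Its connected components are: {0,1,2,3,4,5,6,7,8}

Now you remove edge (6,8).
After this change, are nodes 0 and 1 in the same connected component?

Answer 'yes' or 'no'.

Answer: yes

Derivation:
Initial components: {0,1,2,3,4,5,6,7,8}
Removing edge (6,8): not a bridge — component count unchanged at 1.
New components: {0,1,2,3,4,5,6,7,8}
Are 0 and 1 in the same component? yes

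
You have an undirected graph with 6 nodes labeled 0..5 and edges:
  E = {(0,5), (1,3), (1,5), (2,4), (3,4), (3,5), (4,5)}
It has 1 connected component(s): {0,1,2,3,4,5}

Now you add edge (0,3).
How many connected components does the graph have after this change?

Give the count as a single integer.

Answer: 1

Derivation:
Initial component count: 1
Add (0,3): endpoints already in same component. Count unchanged: 1.
New component count: 1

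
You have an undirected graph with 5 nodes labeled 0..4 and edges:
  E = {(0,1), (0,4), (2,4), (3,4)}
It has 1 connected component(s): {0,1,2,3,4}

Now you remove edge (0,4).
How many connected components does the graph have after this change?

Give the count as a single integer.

Initial component count: 1
Remove (0,4): it was a bridge. Count increases: 1 -> 2.
  After removal, components: {0,1} {2,3,4}
New component count: 2

Answer: 2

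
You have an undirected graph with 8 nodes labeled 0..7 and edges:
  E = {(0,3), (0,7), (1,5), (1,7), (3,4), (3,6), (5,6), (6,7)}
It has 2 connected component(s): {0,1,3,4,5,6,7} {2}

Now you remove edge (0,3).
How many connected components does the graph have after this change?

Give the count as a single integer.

Answer: 2

Derivation:
Initial component count: 2
Remove (0,3): not a bridge. Count unchanged: 2.
  After removal, components: {0,1,3,4,5,6,7} {2}
New component count: 2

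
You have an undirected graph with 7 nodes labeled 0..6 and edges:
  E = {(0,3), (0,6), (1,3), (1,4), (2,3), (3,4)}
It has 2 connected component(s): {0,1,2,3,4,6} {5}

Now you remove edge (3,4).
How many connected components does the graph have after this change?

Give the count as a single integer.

Answer: 2

Derivation:
Initial component count: 2
Remove (3,4): not a bridge. Count unchanged: 2.
  After removal, components: {0,1,2,3,4,6} {5}
New component count: 2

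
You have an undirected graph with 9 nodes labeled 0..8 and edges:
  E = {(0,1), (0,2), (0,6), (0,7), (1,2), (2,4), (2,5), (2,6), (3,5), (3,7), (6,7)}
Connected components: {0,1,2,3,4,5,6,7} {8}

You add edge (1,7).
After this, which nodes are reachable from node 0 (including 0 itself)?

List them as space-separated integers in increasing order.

Answer: 0 1 2 3 4 5 6 7

Derivation:
Before: nodes reachable from 0: {0,1,2,3,4,5,6,7}
Adding (1,7): both endpoints already in same component. Reachability from 0 unchanged.
After: nodes reachable from 0: {0,1,2,3,4,5,6,7}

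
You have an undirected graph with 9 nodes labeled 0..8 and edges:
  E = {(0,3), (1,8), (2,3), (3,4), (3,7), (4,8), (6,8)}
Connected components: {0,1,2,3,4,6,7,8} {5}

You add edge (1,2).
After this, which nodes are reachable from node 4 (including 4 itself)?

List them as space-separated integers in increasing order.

Before: nodes reachable from 4: {0,1,2,3,4,6,7,8}
Adding (1,2): both endpoints already in same component. Reachability from 4 unchanged.
After: nodes reachable from 4: {0,1,2,3,4,6,7,8}

Answer: 0 1 2 3 4 6 7 8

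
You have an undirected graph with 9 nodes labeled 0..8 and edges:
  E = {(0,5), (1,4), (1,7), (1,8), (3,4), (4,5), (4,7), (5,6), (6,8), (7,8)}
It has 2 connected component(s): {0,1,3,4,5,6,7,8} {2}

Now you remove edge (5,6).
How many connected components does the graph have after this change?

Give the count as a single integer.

Initial component count: 2
Remove (5,6): not a bridge. Count unchanged: 2.
  After removal, components: {0,1,3,4,5,6,7,8} {2}
New component count: 2

Answer: 2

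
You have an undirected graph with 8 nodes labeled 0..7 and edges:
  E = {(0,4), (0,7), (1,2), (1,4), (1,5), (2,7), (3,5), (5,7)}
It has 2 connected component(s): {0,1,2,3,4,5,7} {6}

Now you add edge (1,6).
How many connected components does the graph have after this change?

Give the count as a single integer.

Initial component count: 2
Add (1,6): merges two components. Count decreases: 2 -> 1.
New component count: 1

Answer: 1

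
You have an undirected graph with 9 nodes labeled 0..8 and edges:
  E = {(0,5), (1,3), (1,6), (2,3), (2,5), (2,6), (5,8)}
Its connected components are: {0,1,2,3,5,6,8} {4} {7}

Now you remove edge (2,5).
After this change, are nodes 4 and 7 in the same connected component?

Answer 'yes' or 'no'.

Initial components: {0,1,2,3,5,6,8} {4} {7}
Removing edge (2,5): it was a bridge — component count 3 -> 4.
New components: {0,5,8} {1,2,3,6} {4} {7}
Are 4 and 7 in the same component? no

Answer: no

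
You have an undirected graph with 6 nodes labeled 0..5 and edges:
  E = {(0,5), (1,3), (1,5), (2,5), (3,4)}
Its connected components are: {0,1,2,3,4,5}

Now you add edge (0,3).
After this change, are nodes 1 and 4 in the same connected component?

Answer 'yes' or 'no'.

Initial components: {0,1,2,3,4,5}
Adding edge (0,3): both already in same component {0,1,2,3,4,5}. No change.
New components: {0,1,2,3,4,5}
Are 1 and 4 in the same component? yes

Answer: yes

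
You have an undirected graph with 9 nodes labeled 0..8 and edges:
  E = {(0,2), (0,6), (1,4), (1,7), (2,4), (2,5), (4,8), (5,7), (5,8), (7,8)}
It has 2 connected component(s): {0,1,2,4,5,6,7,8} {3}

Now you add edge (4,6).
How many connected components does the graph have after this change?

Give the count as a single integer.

Initial component count: 2
Add (4,6): endpoints already in same component. Count unchanged: 2.
New component count: 2

Answer: 2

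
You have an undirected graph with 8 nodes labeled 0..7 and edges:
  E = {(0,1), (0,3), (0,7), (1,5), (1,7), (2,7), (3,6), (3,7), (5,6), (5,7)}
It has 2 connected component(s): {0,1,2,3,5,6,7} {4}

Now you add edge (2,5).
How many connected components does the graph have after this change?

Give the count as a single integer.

Answer: 2

Derivation:
Initial component count: 2
Add (2,5): endpoints already in same component. Count unchanged: 2.
New component count: 2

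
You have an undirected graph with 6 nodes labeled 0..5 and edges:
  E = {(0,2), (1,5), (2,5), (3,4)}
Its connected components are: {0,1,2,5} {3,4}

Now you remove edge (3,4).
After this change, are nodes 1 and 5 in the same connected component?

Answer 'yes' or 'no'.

Answer: yes

Derivation:
Initial components: {0,1,2,5} {3,4}
Removing edge (3,4): it was a bridge — component count 2 -> 3.
New components: {0,1,2,5} {3} {4}
Are 1 and 5 in the same component? yes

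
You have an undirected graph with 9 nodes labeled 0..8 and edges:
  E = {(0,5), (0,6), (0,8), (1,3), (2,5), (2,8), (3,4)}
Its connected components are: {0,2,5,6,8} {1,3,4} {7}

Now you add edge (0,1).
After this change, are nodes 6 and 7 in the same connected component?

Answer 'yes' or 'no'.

Answer: no

Derivation:
Initial components: {0,2,5,6,8} {1,3,4} {7}
Adding edge (0,1): merges {0,2,5,6,8} and {1,3,4}.
New components: {0,1,2,3,4,5,6,8} {7}
Are 6 and 7 in the same component? no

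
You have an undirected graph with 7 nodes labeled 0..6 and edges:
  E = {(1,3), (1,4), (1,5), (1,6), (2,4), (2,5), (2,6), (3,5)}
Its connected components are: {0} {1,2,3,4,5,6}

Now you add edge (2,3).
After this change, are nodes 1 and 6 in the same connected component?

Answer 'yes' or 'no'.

Initial components: {0} {1,2,3,4,5,6}
Adding edge (2,3): both already in same component {1,2,3,4,5,6}. No change.
New components: {0} {1,2,3,4,5,6}
Are 1 and 6 in the same component? yes

Answer: yes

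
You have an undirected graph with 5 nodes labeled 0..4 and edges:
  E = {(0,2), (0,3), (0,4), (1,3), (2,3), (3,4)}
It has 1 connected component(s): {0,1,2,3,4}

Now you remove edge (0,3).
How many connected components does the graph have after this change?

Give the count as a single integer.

Initial component count: 1
Remove (0,3): not a bridge. Count unchanged: 1.
  After removal, components: {0,1,2,3,4}
New component count: 1

Answer: 1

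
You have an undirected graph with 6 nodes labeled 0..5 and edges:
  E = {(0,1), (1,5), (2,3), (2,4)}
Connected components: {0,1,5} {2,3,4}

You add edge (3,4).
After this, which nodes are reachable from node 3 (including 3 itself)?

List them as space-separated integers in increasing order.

Before: nodes reachable from 3: {2,3,4}
Adding (3,4): both endpoints already in same component. Reachability from 3 unchanged.
After: nodes reachable from 3: {2,3,4}

Answer: 2 3 4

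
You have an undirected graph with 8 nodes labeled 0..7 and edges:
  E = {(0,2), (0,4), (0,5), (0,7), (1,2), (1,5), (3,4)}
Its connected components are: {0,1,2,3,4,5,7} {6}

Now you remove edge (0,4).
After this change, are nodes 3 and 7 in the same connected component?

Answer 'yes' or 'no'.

Answer: no

Derivation:
Initial components: {0,1,2,3,4,5,7} {6}
Removing edge (0,4): it was a bridge — component count 2 -> 3.
New components: {0,1,2,5,7} {3,4} {6}
Are 3 and 7 in the same component? no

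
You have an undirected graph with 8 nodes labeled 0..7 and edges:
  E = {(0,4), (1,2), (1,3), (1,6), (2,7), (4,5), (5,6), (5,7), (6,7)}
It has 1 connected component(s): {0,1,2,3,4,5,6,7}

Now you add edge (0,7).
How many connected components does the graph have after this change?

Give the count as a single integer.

Answer: 1

Derivation:
Initial component count: 1
Add (0,7): endpoints already in same component. Count unchanged: 1.
New component count: 1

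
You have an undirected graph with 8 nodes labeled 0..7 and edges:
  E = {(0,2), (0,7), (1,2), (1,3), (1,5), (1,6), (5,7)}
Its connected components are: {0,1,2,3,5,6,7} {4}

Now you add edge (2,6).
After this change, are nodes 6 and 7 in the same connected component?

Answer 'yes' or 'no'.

Initial components: {0,1,2,3,5,6,7} {4}
Adding edge (2,6): both already in same component {0,1,2,3,5,6,7}. No change.
New components: {0,1,2,3,5,6,7} {4}
Are 6 and 7 in the same component? yes

Answer: yes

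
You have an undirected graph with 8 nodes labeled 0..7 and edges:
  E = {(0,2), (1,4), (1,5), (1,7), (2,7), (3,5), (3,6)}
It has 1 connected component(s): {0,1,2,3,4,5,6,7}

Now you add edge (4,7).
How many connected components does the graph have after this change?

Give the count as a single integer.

Answer: 1

Derivation:
Initial component count: 1
Add (4,7): endpoints already in same component. Count unchanged: 1.
New component count: 1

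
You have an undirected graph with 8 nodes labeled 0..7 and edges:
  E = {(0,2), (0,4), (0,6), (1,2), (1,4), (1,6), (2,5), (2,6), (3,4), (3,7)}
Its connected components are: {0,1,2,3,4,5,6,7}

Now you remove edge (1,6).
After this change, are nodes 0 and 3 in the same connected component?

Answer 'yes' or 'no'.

Answer: yes

Derivation:
Initial components: {0,1,2,3,4,5,6,7}
Removing edge (1,6): not a bridge — component count unchanged at 1.
New components: {0,1,2,3,4,5,6,7}
Are 0 and 3 in the same component? yes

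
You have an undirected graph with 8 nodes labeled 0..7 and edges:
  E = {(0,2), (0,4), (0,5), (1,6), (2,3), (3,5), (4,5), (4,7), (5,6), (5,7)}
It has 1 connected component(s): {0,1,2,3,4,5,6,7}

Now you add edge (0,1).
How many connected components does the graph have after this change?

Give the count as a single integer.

Initial component count: 1
Add (0,1): endpoints already in same component. Count unchanged: 1.
New component count: 1

Answer: 1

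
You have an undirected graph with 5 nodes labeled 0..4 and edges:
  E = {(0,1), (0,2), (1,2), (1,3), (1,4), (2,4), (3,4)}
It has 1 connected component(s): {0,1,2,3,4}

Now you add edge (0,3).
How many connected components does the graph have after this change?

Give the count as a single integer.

Answer: 1

Derivation:
Initial component count: 1
Add (0,3): endpoints already in same component. Count unchanged: 1.
New component count: 1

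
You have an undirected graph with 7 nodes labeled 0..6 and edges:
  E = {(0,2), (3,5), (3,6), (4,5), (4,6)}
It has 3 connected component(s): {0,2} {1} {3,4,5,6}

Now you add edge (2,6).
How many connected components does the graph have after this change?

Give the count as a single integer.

Answer: 2

Derivation:
Initial component count: 3
Add (2,6): merges two components. Count decreases: 3 -> 2.
New component count: 2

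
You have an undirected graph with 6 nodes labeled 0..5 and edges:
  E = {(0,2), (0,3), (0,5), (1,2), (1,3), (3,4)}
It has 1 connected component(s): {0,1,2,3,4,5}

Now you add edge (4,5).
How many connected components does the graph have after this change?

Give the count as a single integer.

Initial component count: 1
Add (4,5): endpoints already in same component. Count unchanged: 1.
New component count: 1

Answer: 1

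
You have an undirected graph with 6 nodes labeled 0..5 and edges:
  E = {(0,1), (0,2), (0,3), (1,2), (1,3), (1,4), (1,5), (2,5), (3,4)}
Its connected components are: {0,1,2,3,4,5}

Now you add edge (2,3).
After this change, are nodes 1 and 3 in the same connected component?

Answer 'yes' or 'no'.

Initial components: {0,1,2,3,4,5}
Adding edge (2,3): both already in same component {0,1,2,3,4,5}. No change.
New components: {0,1,2,3,4,5}
Are 1 and 3 in the same component? yes

Answer: yes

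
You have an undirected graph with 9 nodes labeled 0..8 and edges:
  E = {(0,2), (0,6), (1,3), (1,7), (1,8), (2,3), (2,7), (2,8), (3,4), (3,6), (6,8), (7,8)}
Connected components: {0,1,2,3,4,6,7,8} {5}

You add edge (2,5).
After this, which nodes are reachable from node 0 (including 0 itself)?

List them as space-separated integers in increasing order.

Before: nodes reachable from 0: {0,1,2,3,4,6,7,8}
Adding (2,5): merges 0's component with another. Reachability grows.
After: nodes reachable from 0: {0,1,2,3,4,5,6,7,8}

Answer: 0 1 2 3 4 5 6 7 8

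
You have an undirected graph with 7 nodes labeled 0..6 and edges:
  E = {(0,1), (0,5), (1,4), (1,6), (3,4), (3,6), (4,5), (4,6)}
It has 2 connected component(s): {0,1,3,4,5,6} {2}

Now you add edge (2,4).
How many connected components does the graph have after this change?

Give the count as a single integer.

Answer: 1

Derivation:
Initial component count: 2
Add (2,4): merges two components. Count decreases: 2 -> 1.
New component count: 1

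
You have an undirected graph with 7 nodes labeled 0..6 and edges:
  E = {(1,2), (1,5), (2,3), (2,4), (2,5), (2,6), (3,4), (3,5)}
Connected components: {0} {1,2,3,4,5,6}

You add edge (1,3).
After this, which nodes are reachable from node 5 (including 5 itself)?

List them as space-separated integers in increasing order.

Before: nodes reachable from 5: {1,2,3,4,5,6}
Adding (1,3): both endpoints already in same component. Reachability from 5 unchanged.
After: nodes reachable from 5: {1,2,3,4,5,6}

Answer: 1 2 3 4 5 6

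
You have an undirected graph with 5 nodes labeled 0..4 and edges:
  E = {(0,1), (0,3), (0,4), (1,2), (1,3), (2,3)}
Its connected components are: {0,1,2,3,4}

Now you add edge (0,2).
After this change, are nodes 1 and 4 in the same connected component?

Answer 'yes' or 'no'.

Answer: yes

Derivation:
Initial components: {0,1,2,3,4}
Adding edge (0,2): both already in same component {0,1,2,3,4}. No change.
New components: {0,1,2,3,4}
Are 1 and 4 in the same component? yes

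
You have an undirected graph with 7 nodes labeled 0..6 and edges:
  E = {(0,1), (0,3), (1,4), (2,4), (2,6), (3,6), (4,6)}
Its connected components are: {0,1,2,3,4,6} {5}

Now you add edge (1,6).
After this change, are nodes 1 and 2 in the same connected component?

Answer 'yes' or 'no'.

Initial components: {0,1,2,3,4,6} {5}
Adding edge (1,6): both already in same component {0,1,2,3,4,6}. No change.
New components: {0,1,2,3,4,6} {5}
Are 1 and 2 in the same component? yes

Answer: yes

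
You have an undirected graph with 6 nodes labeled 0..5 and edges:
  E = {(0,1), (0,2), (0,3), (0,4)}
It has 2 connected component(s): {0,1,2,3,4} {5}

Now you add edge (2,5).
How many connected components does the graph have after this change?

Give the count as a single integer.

Initial component count: 2
Add (2,5): merges two components. Count decreases: 2 -> 1.
New component count: 1

Answer: 1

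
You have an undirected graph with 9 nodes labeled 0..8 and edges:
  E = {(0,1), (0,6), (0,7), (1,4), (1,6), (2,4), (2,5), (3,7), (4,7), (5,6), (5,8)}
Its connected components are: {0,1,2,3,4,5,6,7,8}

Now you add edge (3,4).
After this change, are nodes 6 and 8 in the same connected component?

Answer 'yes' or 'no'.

Answer: yes

Derivation:
Initial components: {0,1,2,3,4,5,6,7,8}
Adding edge (3,4): both already in same component {0,1,2,3,4,5,6,7,8}. No change.
New components: {0,1,2,3,4,5,6,7,8}
Are 6 and 8 in the same component? yes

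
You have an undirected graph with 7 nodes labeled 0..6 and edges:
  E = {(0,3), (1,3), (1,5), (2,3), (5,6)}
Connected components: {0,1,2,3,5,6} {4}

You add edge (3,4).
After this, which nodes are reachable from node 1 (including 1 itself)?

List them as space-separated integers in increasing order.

Answer: 0 1 2 3 4 5 6

Derivation:
Before: nodes reachable from 1: {0,1,2,3,5,6}
Adding (3,4): merges 1's component with another. Reachability grows.
After: nodes reachable from 1: {0,1,2,3,4,5,6}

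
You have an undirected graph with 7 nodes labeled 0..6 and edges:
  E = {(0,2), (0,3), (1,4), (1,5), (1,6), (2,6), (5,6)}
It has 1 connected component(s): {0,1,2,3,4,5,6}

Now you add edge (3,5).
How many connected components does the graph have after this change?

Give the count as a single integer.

Initial component count: 1
Add (3,5): endpoints already in same component. Count unchanged: 1.
New component count: 1

Answer: 1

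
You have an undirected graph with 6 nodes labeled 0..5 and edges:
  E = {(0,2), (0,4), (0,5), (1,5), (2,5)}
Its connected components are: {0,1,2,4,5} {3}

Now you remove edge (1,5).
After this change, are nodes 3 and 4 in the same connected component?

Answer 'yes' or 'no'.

Initial components: {0,1,2,4,5} {3}
Removing edge (1,5): it was a bridge — component count 2 -> 3.
New components: {0,2,4,5} {1} {3}
Are 3 and 4 in the same component? no

Answer: no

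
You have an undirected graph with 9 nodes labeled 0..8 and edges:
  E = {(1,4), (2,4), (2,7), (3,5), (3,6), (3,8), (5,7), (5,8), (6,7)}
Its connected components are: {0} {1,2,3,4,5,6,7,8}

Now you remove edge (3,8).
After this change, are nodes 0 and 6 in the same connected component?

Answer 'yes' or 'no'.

Initial components: {0} {1,2,3,4,5,6,7,8}
Removing edge (3,8): not a bridge — component count unchanged at 2.
New components: {0} {1,2,3,4,5,6,7,8}
Are 0 and 6 in the same component? no

Answer: no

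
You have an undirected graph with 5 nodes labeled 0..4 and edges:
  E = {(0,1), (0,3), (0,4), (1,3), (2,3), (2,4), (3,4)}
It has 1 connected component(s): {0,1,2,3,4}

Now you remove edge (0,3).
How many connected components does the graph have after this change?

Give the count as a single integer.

Answer: 1

Derivation:
Initial component count: 1
Remove (0,3): not a bridge. Count unchanged: 1.
  After removal, components: {0,1,2,3,4}
New component count: 1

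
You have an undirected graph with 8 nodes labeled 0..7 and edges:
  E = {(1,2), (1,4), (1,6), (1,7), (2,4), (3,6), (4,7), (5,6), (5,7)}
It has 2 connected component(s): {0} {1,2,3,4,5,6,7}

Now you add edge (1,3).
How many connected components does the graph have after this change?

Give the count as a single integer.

Initial component count: 2
Add (1,3): endpoints already in same component. Count unchanged: 2.
New component count: 2

Answer: 2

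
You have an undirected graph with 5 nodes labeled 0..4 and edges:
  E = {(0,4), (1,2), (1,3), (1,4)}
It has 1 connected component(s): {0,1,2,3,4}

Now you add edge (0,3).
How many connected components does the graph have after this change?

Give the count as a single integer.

Answer: 1

Derivation:
Initial component count: 1
Add (0,3): endpoints already in same component. Count unchanged: 1.
New component count: 1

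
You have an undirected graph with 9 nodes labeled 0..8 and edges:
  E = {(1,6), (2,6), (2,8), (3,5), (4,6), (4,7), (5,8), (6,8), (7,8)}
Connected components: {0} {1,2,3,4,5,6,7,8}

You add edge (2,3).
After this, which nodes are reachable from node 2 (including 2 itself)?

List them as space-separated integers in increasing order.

Answer: 1 2 3 4 5 6 7 8

Derivation:
Before: nodes reachable from 2: {1,2,3,4,5,6,7,8}
Adding (2,3): both endpoints already in same component. Reachability from 2 unchanged.
After: nodes reachable from 2: {1,2,3,4,5,6,7,8}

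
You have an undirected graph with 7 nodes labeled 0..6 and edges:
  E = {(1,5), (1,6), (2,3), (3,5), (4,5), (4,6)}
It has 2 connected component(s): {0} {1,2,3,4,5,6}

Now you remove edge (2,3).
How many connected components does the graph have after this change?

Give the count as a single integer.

Initial component count: 2
Remove (2,3): it was a bridge. Count increases: 2 -> 3.
  After removal, components: {0} {1,3,4,5,6} {2}
New component count: 3

Answer: 3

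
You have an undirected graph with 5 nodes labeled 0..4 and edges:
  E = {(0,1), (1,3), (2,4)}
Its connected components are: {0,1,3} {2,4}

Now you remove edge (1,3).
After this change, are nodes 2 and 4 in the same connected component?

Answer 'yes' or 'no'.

Initial components: {0,1,3} {2,4}
Removing edge (1,3): it was a bridge — component count 2 -> 3.
New components: {0,1} {2,4} {3}
Are 2 and 4 in the same component? yes

Answer: yes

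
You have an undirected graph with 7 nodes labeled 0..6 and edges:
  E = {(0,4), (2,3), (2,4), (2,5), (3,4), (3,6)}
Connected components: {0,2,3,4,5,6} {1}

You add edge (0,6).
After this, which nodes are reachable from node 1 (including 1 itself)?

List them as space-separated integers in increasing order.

Before: nodes reachable from 1: {1}
Adding (0,6): both endpoints already in same component. Reachability from 1 unchanged.
After: nodes reachable from 1: {1}

Answer: 1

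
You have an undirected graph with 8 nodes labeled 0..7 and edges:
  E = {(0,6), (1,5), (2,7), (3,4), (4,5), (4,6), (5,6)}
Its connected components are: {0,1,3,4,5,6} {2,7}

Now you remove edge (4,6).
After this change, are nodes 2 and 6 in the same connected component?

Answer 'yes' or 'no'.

Answer: no

Derivation:
Initial components: {0,1,3,4,5,6} {2,7}
Removing edge (4,6): not a bridge — component count unchanged at 2.
New components: {0,1,3,4,5,6} {2,7}
Are 2 and 6 in the same component? no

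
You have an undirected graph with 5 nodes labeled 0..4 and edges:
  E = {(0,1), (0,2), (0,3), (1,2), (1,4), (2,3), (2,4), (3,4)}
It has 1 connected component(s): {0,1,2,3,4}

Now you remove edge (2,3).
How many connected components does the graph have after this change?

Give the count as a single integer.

Initial component count: 1
Remove (2,3): not a bridge. Count unchanged: 1.
  After removal, components: {0,1,2,3,4}
New component count: 1

Answer: 1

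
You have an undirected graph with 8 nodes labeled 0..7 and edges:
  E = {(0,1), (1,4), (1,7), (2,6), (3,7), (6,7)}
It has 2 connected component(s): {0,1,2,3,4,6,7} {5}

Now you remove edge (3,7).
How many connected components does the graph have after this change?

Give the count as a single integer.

Initial component count: 2
Remove (3,7): it was a bridge. Count increases: 2 -> 3.
  After removal, components: {0,1,2,4,6,7} {3} {5}
New component count: 3

Answer: 3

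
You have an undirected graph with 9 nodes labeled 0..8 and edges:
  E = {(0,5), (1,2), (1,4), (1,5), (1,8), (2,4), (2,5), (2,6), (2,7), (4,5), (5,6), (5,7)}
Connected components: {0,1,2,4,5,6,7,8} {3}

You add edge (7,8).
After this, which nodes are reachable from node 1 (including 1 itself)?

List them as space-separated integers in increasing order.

Before: nodes reachable from 1: {0,1,2,4,5,6,7,8}
Adding (7,8): both endpoints already in same component. Reachability from 1 unchanged.
After: nodes reachable from 1: {0,1,2,4,5,6,7,8}

Answer: 0 1 2 4 5 6 7 8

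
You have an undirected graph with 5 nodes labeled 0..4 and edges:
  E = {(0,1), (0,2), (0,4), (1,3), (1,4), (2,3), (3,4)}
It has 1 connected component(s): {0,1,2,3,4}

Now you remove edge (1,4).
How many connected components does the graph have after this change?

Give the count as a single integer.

Initial component count: 1
Remove (1,4): not a bridge. Count unchanged: 1.
  After removal, components: {0,1,2,3,4}
New component count: 1

Answer: 1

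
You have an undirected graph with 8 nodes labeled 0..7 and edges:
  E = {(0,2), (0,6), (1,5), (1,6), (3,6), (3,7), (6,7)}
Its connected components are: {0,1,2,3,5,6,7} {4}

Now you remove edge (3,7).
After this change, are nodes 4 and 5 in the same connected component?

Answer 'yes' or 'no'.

Answer: no

Derivation:
Initial components: {0,1,2,3,5,6,7} {4}
Removing edge (3,7): not a bridge — component count unchanged at 2.
New components: {0,1,2,3,5,6,7} {4}
Are 4 and 5 in the same component? no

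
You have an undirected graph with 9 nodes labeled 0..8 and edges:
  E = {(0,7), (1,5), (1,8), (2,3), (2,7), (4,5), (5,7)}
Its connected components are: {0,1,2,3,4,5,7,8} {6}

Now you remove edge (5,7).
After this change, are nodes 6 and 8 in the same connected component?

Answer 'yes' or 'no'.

Answer: no

Derivation:
Initial components: {0,1,2,3,4,5,7,8} {6}
Removing edge (5,7): it was a bridge — component count 2 -> 3.
New components: {0,2,3,7} {1,4,5,8} {6}
Are 6 and 8 in the same component? no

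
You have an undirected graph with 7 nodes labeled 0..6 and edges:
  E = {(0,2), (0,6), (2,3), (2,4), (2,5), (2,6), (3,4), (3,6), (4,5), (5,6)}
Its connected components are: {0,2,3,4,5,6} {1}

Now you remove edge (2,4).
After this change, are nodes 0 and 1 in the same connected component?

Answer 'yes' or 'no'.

Initial components: {0,2,3,4,5,6} {1}
Removing edge (2,4): not a bridge — component count unchanged at 2.
New components: {0,2,3,4,5,6} {1}
Are 0 and 1 in the same component? no

Answer: no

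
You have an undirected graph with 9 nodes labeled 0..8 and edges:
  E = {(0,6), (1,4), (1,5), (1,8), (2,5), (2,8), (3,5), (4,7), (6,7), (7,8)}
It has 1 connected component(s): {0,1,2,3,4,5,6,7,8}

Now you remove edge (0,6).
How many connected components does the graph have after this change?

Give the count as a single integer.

Initial component count: 1
Remove (0,6): it was a bridge. Count increases: 1 -> 2.
  After removal, components: {0} {1,2,3,4,5,6,7,8}
New component count: 2

Answer: 2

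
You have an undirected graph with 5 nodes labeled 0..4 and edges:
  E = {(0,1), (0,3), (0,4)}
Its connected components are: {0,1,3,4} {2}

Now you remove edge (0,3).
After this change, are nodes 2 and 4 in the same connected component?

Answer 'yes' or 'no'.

Answer: no

Derivation:
Initial components: {0,1,3,4} {2}
Removing edge (0,3): it was a bridge — component count 2 -> 3.
New components: {0,1,4} {2} {3}
Are 2 and 4 in the same component? no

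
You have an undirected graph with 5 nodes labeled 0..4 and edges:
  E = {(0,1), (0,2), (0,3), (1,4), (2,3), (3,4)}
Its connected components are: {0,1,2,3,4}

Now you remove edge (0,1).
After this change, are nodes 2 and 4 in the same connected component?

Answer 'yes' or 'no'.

Initial components: {0,1,2,3,4}
Removing edge (0,1): not a bridge — component count unchanged at 1.
New components: {0,1,2,3,4}
Are 2 and 4 in the same component? yes

Answer: yes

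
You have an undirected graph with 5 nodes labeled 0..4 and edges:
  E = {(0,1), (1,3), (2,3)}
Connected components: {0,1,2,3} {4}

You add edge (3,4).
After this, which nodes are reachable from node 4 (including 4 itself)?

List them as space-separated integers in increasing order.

Answer: 0 1 2 3 4

Derivation:
Before: nodes reachable from 4: {4}
Adding (3,4): merges 4's component with another. Reachability grows.
After: nodes reachable from 4: {0,1,2,3,4}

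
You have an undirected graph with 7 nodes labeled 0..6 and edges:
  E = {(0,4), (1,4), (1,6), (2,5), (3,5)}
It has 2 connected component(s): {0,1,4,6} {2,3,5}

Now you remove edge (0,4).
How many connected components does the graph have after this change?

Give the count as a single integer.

Initial component count: 2
Remove (0,4): it was a bridge. Count increases: 2 -> 3.
  After removal, components: {0} {1,4,6} {2,3,5}
New component count: 3

Answer: 3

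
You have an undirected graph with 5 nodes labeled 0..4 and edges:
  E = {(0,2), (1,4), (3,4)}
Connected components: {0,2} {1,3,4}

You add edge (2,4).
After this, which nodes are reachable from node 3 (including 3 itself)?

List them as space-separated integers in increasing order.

Answer: 0 1 2 3 4

Derivation:
Before: nodes reachable from 3: {1,3,4}
Adding (2,4): merges 3's component with another. Reachability grows.
After: nodes reachable from 3: {0,1,2,3,4}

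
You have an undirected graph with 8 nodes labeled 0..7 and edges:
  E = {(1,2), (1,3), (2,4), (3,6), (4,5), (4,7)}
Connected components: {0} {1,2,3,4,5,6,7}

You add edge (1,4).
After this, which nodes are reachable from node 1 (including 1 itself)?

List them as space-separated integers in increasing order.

Answer: 1 2 3 4 5 6 7

Derivation:
Before: nodes reachable from 1: {1,2,3,4,5,6,7}
Adding (1,4): both endpoints already in same component. Reachability from 1 unchanged.
After: nodes reachable from 1: {1,2,3,4,5,6,7}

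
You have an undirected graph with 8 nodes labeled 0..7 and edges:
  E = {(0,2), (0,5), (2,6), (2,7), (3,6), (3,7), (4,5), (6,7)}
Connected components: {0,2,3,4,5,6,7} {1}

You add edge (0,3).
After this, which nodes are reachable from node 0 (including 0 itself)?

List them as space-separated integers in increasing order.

Answer: 0 2 3 4 5 6 7

Derivation:
Before: nodes reachable from 0: {0,2,3,4,5,6,7}
Adding (0,3): both endpoints already in same component. Reachability from 0 unchanged.
After: nodes reachable from 0: {0,2,3,4,5,6,7}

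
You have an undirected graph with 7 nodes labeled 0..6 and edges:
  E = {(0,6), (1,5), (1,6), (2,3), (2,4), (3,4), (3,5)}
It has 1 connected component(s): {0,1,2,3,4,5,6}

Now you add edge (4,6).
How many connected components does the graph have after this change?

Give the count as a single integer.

Answer: 1

Derivation:
Initial component count: 1
Add (4,6): endpoints already in same component. Count unchanged: 1.
New component count: 1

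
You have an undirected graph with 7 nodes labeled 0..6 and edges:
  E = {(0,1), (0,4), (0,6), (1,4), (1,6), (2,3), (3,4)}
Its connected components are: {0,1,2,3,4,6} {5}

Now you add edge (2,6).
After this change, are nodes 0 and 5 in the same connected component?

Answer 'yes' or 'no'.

Initial components: {0,1,2,3,4,6} {5}
Adding edge (2,6): both already in same component {0,1,2,3,4,6}. No change.
New components: {0,1,2,3,4,6} {5}
Are 0 and 5 in the same component? no

Answer: no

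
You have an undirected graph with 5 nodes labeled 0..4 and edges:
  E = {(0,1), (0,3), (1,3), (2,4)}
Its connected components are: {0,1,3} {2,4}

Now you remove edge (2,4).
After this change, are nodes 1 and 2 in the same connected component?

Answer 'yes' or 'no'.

Answer: no

Derivation:
Initial components: {0,1,3} {2,4}
Removing edge (2,4): it was a bridge — component count 2 -> 3.
New components: {0,1,3} {2} {4}
Are 1 and 2 in the same component? no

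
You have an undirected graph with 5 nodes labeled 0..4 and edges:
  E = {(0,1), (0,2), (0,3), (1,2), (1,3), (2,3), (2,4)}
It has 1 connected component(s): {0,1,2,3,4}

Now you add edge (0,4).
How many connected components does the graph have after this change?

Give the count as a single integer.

Answer: 1

Derivation:
Initial component count: 1
Add (0,4): endpoints already in same component. Count unchanged: 1.
New component count: 1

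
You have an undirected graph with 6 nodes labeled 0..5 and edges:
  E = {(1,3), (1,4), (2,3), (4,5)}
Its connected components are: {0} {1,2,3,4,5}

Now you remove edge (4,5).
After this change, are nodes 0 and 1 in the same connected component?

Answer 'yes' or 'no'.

Answer: no

Derivation:
Initial components: {0} {1,2,3,4,5}
Removing edge (4,5): it was a bridge — component count 2 -> 3.
New components: {0} {1,2,3,4} {5}
Are 0 and 1 in the same component? no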